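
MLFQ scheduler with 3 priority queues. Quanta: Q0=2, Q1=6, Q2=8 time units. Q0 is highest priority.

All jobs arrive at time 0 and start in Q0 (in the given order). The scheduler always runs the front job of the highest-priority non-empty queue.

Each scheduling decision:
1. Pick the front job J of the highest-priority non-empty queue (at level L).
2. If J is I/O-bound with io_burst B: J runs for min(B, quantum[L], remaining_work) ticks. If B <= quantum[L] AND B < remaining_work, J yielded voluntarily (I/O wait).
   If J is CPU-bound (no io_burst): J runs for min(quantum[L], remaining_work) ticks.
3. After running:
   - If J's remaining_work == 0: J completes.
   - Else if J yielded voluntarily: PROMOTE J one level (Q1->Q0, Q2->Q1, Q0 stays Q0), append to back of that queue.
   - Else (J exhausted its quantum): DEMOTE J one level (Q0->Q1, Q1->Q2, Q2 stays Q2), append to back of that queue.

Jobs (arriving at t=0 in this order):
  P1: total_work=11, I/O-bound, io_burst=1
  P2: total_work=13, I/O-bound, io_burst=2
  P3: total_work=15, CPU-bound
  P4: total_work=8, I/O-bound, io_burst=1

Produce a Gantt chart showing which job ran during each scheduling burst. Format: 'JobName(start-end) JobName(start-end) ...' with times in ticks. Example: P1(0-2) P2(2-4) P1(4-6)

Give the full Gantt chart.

Answer: P1(0-1) P2(1-3) P3(3-5) P4(5-6) P1(6-7) P2(7-9) P4(9-10) P1(10-11) P2(11-13) P4(13-14) P1(14-15) P2(15-17) P4(17-18) P1(18-19) P2(19-21) P4(21-22) P1(22-23) P2(23-25) P4(25-26) P1(26-27) P2(27-28) P4(28-29) P1(29-30) P4(30-31) P1(31-32) P1(32-33) P1(33-34) P3(34-40) P3(40-47)

Derivation:
t=0-1: P1@Q0 runs 1, rem=10, I/O yield, promote→Q0. Q0=[P2,P3,P4,P1] Q1=[] Q2=[]
t=1-3: P2@Q0 runs 2, rem=11, I/O yield, promote→Q0. Q0=[P3,P4,P1,P2] Q1=[] Q2=[]
t=3-5: P3@Q0 runs 2, rem=13, quantum used, demote→Q1. Q0=[P4,P1,P2] Q1=[P3] Q2=[]
t=5-6: P4@Q0 runs 1, rem=7, I/O yield, promote→Q0. Q0=[P1,P2,P4] Q1=[P3] Q2=[]
t=6-7: P1@Q0 runs 1, rem=9, I/O yield, promote→Q0. Q0=[P2,P4,P1] Q1=[P3] Q2=[]
t=7-9: P2@Q0 runs 2, rem=9, I/O yield, promote→Q0. Q0=[P4,P1,P2] Q1=[P3] Q2=[]
t=9-10: P4@Q0 runs 1, rem=6, I/O yield, promote→Q0. Q0=[P1,P2,P4] Q1=[P3] Q2=[]
t=10-11: P1@Q0 runs 1, rem=8, I/O yield, promote→Q0. Q0=[P2,P4,P1] Q1=[P3] Q2=[]
t=11-13: P2@Q0 runs 2, rem=7, I/O yield, promote→Q0. Q0=[P4,P1,P2] Q1=[P3] Q2=[]
t=13-14: P4@Q0 runs 1, rem=5, I/O yield, promote→Q0. Q0=[P1,P2,P4] Q1=[P3] Q2=[]
t=14-15: P1@Q0 runs 1, rem=7, I/O yield, promote→Q0. Q0=[P2,P4,P1] Q1=[P3] Q2=[]
t=15-17: P2@Q0 runs 2, rem=5, I/O yield, promote→Q0. Q0=[P4,P1,P2] Q1=[P3] Q2=[]
t=17-18: P4@Q0 runs 1, rem=4, I/O yield, promote→Q0. Q0=[P1,P2,P4] Q1=[P3] Q2=[]
t=18-19: P1@Q0 runs 1, rem=6, I/O yield, promote→Q0. Q0=[P2,P4,P1] Q1=[P3] Q2=[]
t=19-21: P2@Q0 runs 2, rem=3, I/O yield, promote→Q0. Q0=[P4,P1,P2] Q1=[P3] Q2=[]
t=21-22: P4@Q0 runs 1, rem=3, I/O yield, promote→Q0. Q0=[P1,P2,P4] Q1=[P3] Q2=[]
t=22-23: P1@Q0 runs 1, rem=5, I/O yield, promote→Q0. Q0=[P2,P4,P1] Q1=[P3] Q2=[]
t=23-25: P2@Q0 runs 2, rem=1, I/O yield, promote→Q0. Q0=[P4,P1,P2] Q1=[P3] Q2=[]
t=25-26: P4@Q0 runs 1, rem=2, I/O yield, promote→Q0. Q0=[P1,P2,P4] Q1=[P3] Q2=[]
t=26-27: P1@Q0 runs 1, rem=4, I/O yield, promote→Q0. Q0=[P2,P4,P1] Q1=[P3] Q2=[]
t=27-28: P2@Q0 runs 1, rem=0, completes. Q0=[P4,P1] Q1=[P3] Q2=[]
t=28-29: P4@Q0 runs 1, rem=1, I/O yield, promote→Q0. Q0=[P1,P4] Q1=[P3] Q2=[]
t=29-30: P1@Q0 runs 1, rem=3, I/O yield, promote→Q0. Q0=[P4,P1] Q1=[P3] Q2=[]
t=30-31: P4@Q0 runs 1, rem=0, completes. Q0=[P1] Q1=[P3] Q2=[]
t=31-32: P1@Q0 runs 1, rem=2, I/O yield, promote→Q0. Q0=[P1] Q1=[P3] Q2=[]
t=32-33: P1@Q0 runs 1, rem=1, I/O yield, promote→Q0. Q0=[P1] Q1=[P3] Q2=[]
t=33-34: P1@Q0 runs 1, rem=0, completes. Q0=[] Q1=[P3] Q2=[]
t=34-40: P3@Q1 runs 6, rem=7, quantum used, demote→Q2. Q0=[] Q1=[] Q2=[P3]
t=40-47: P3@Q2 runs 7, rem=0, completes. Q0=[] Q1=[] Q2=[]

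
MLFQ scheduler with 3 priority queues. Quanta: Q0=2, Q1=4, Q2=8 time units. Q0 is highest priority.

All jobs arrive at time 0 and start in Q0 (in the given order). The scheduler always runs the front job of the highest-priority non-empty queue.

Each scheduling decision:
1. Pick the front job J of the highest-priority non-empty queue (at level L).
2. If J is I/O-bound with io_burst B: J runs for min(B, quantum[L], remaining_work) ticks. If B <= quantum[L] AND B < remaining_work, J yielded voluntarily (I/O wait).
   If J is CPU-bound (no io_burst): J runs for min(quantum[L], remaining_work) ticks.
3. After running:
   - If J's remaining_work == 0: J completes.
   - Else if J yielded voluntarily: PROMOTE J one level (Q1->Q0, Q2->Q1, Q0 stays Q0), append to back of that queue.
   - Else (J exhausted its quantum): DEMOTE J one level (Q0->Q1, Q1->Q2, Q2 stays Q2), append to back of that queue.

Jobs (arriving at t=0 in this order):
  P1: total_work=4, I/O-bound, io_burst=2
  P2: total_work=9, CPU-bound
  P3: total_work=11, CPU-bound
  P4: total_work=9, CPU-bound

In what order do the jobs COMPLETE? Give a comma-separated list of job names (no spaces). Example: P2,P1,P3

Answer: P1,P2,P3,P4

Derivation:
t=0-2: P1@Q0 runs 2, rem=2, I/O yield, promote→Q0. Q0=[P2,P3,P4,P1] Q1=[] Q2=[]
t=2-4: P2@Q0 runs 2, rem=7, quantum used, demote→Q1. Q0=[P3,P4,P1] Q1=[P2] Q2=[]
t=4-6: P3@Q0 runs 2, rem=9, quantum used, demote→Q1. Q0=[P4,P1] Q1=[P2,P3] Q2=[]
t=6-8: P4@Q0 runs 2, rem=7, quantum used, demote→Q1. Q0=[P1] Q1=[P2,P3,P4] Q2=[]
t=8-10: P1@Q0 runs 2, rem=0, completes. Q0=[] Q1=[P2,P3,P4] Q2=[]
t=10-14: P2@Q1 runs 4, rem=3, quantum used, demote→Q2. Q0=[] Q1=[P3,P4] Q2=[P2]
t=14-18: P3@Q1 runs 4, rem=5, quantum used, demote→Q2. Q0=[] Q1=[P4] Q2=[P2,P3]
t=18-22: P4@Q1 runs 4, rem=3, quantum used, demote→Q2. Q0=[] Q1=[] Q2=[P2,P3,P4]
t=22-25: P2@Q2 runs 3, rem=0, completes. Q0=[] Q1=[] Q2=[P3,P4]
t=25-30: P3@Q2 runs 5, rem=0, completes. Q0=[] Q1=[] Q2=[P4]
t=30-33: P4@Q2 runs 3, rem=0, completes. Q0=[] Q1=[] Q2=[]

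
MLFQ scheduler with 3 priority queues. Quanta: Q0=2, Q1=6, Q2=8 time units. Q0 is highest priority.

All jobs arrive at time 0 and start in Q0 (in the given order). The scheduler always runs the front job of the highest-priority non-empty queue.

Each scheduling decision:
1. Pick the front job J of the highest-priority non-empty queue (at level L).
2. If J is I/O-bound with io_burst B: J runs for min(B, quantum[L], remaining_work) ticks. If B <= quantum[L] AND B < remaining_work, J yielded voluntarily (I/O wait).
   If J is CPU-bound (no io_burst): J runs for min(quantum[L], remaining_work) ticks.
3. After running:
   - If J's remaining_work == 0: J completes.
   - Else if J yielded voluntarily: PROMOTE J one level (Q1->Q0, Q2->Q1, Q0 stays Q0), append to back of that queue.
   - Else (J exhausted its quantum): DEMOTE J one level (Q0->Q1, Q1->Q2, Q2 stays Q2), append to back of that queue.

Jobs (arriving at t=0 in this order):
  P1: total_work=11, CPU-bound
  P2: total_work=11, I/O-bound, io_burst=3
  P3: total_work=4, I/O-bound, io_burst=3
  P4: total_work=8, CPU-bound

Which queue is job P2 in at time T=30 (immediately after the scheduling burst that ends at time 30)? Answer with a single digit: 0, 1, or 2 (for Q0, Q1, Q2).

t=0-2: P1@Q0 runs 2, rem=9, quantum used, demote→Q1. Q0=[P2,P3,P4] Q1=[P1] Q2=[]
t=2-4: P2@Q0 runs 2, rem=9, quantum used, demote→Q1. Q0=[P3,P4] Q1=[P1,P2] Q2=[]
t=4-6: P3@Q0 runs 2, rem=2, quantum used, demote→Q1. Q0=[P4] Q1=[P1,P2,P3] Q2=[]
t=6-8: P4@Q0 runs 2, rem=6, quantum used, demote→Q1. Q0=[] Q1=[P1,P2,P3,P4] Q2=[]
t=8-14: P1@Q1 runs 6, rem=3, quantum used, demote→Q2. Q0=[] Q1=[P2,P3,P4] Q2=[P1]
t=14-17: P2@Q1 runs 3, rem=6, I/O yield, promote→Q0. Q0=[P2] Q1=[P3,P4] Q2=[P1]
t=17-19: P2@Q0 runs 2, rem=4, quantum used, demote→Q1. Q0=[] Q1=[P3,P4,P2] Q2=[P1]
t=19-21: P3@Q1 runs 2, rem=0, completes. Q0=[] Q1=[P4,P2] Q2=[P1]
t=21-27: P4@Q1 runs 6, rem=0, completes. Q0=[] Q1=[P2] Q2=[P1]
t=27-30: P2@Q1 runs 3, rem=1, I/O yield, promote→Q0. Q0=[P2] Q1=[] Q2=[P1]
t=30-31: P2@Q0 runs 1, rem=0, completes. Q0=[] Q1=[] Q2=[P1]
t=31-34: P1@Q2 runs 3, rem=0, completes. Q0=[] Q1=[] Q2=[]

Answer: 0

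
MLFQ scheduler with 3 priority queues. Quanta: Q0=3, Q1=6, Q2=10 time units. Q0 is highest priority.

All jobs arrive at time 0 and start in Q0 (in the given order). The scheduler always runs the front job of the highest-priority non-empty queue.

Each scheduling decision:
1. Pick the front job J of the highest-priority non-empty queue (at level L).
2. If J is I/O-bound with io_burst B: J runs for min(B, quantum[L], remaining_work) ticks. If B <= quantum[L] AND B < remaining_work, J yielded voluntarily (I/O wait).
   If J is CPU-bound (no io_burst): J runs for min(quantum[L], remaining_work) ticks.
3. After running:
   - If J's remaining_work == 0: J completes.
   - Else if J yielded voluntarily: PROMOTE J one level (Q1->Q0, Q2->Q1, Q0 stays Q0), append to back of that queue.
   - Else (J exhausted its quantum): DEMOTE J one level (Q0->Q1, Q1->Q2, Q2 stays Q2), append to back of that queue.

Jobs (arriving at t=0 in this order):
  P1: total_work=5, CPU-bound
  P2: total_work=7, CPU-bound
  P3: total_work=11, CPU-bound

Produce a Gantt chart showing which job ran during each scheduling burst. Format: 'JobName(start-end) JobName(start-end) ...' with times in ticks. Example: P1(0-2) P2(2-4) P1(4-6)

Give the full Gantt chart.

Answer: P1(0-3) P2(3-6) P3(6-9) P1(9-11) P2(11-15) P3(15-21) P3(21-23)

Derivation:
t=0-3: P1@Q0 runs 3, rem=2, quantum used, demote→Q1. Q0=[P2,P3] Q1=[P1] Q2=[]
t=3-6: P2@Q0 runs 3, rem=4, quantum used, demote→Q1. Q0=[P3] Q1=[P1,P2] Q2=[]
t=6-9: P3@Q0 runs 3, rem=8, quantum used, demote→Q1. Q0=[] Q1=[P1,P2,P3] Q2=[]
t=9-11: P1@Q1 runs 2, rem=0, completes. Q0=[] Q1=[P2,P3] Q2=[]
t=11-15: P2@Q1 runs 4, rem=0, completes. Q0=[] Q1=[P3] Q2=[]
t=15-21: P3@Q1 runs 6, rem=2, quantum used, demote→Q2. Q0=[] Q1=[] Q2=[P3]
t=21-23: P3@Q2 runs 2, rem=0, completes. Q0=[] Q1=[] Q2=[]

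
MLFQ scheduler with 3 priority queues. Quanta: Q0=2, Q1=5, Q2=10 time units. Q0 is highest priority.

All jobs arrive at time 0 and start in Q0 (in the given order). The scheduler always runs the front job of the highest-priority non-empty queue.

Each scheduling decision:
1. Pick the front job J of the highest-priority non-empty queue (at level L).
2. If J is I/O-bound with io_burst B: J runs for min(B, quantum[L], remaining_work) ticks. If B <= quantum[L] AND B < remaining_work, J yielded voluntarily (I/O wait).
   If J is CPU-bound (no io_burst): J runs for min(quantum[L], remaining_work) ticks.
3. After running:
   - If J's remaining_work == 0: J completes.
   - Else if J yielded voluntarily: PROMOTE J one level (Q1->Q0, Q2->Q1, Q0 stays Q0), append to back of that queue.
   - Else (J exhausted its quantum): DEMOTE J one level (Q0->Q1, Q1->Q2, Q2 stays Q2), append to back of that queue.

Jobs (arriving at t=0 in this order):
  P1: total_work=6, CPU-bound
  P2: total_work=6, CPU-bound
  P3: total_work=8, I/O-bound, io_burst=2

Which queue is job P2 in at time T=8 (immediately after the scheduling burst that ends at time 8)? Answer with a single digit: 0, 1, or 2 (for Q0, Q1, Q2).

t=0-2: P1@Q0 runs 2, rem=4, quantum used, demote→Q1. Q0=[P2,P3] Q1=[P1] Q2=[]
t=2-4: P2@Q0 runs 2, rem=4, quantum used, demote→Q1. Q0=[P3] Q1=[P1,P2] Q2=[]
t=4-6: P3@Q0 runs 2, rem=6, I/O yield, promote→Q0. Q0=[P3] Q1=[P1,P2] Q2=[]
t=6-8: P3@Q0 runs 2, rem=4, I/O yield, promote→Q0. Q0=[P3] Q1=[P1,P2] Q2=[]
t=8-10: P3@Q0 runs 2, rem=2, I/O yield, promote→Q0. Q0=[P3] Q1=[P1,P2] Q2=[]
t=10-12: P3@Q0 runs 2, rem=0, completes. Q0=[] Q1=[P1,P2] Q2=[]
t=12-16: P1@Q1 runs 4, rem=0, completes. Q0=[] Q1=[P2] Q2=[]
t=16-20: P2@Q1 runs 4, rem=0, completes. Q0=[] Q1=[] Q2=[]

Answer: 1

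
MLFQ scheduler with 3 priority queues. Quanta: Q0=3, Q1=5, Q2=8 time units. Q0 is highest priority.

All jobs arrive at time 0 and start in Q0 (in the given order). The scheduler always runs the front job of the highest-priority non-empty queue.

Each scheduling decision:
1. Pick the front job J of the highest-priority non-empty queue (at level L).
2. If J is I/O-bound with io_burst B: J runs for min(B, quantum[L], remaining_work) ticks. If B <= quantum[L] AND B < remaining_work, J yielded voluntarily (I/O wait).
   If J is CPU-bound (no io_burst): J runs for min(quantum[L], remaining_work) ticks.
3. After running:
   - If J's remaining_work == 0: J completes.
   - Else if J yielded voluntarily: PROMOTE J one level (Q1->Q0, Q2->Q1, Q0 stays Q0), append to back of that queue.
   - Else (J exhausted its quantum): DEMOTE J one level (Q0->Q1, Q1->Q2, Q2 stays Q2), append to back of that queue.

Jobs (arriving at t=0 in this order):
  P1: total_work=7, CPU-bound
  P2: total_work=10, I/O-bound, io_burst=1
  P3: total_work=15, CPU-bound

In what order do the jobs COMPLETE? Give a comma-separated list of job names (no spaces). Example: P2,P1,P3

Answer: P2,P1,P3

Derivation:
t=0-3: P1@Q0 runs 3, rem=4, quantum used, demote→Q1. Q0=[P2,P3] Q1=[P1] Q2=[]
t=3-4: P2@Q0 runs 1, rem=9, I/O yield, promote→Q0. Q0=[P3,P2] Q1=[P1] Q2=[]
t=4-7: P3@Q0 runs 3, rem=12, quantum used, demote→Q1. Q0=[P2] Q1=[P1,P3] Q2=[]
t=7-8: P2@Q0 runs 1, rem=8, I/O yield, promote→Q0. Q0=[P2] Q1=[P1,P3] Q2=[]
t=8-9: P2@Q0 runs 1, rem=7, I/O yield, promote→Q0. Q0=[P2] Q1=[P1,P3] Q2=[]
t=9-10: P2@Q0 runs 1, rem=6, I/O yield, promote→Q0. Q0=[P2] Q1=[P1,P3] Q2=[]
t=10-11: P2@Q0 runs 1, rem=5, I/O yield, promote→Q0. Q0=[P2] Q1=[P1,P3] Q2=[]
t=11-12: P2@Q0 runs 1, rem=4, I/O yield, promote→Q0. Q0=[P2] Q1=[P1,P3] Q2=[]
t=12-13: P2@Q0 runs 1, rem=3, I/O yield, promote→Q0. Q0=[P2] Q1=[P1,P3] Q2=[]
t=13-14: P2@Q0 runs 1, rem=2, I/O yield, promote→Q0. Q0=[P2] Q1=[P1,P3] Q2=[]
t=14-15: P2@Q0 runs 1, rem=1, I/O yield, promote→Q0. Q0=[P2] Q1=[P1,P3] Q2=[]
t=15-16: P2@Q0 runs 1, rem=0, completes. Q0=[] Q1=[P1,P3] Q2=[]
t=16-20: P1@Q1 runs 4, rem=0, completes. Q0=[] Q1=[P3] Q2=[]
t=20-25: P3@Q1 runs 5, rem=7, quantum used, demote→Q2. Q0=[] Q1=[] Q2=[P3]
t=25-32: P3@Q2 runs 7, rem=0, completes. Q0=[] Q1=[] Q2=[]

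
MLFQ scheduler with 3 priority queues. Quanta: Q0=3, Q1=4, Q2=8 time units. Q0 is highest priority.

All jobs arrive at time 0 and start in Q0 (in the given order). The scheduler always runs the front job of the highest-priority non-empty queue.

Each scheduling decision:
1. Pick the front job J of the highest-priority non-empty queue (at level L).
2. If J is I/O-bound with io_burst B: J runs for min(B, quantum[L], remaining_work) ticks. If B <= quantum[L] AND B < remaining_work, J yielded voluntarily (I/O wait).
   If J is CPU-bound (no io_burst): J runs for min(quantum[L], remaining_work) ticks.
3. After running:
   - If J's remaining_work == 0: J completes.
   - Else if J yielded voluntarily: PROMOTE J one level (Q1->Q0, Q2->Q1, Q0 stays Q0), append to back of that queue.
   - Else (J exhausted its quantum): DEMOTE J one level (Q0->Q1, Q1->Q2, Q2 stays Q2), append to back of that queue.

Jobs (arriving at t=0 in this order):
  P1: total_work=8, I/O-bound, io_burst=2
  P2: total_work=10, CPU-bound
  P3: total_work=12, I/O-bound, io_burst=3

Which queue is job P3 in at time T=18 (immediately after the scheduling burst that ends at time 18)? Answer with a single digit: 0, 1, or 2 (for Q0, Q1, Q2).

t=0-2: P1@Q0 runs 2, rem=6, I/O yield, promote→Q0. Q0=[P2,P3,P1] Q1=[] Q2=[]
t=2-5: P2@Q0 runs 3, rem=7, quantum used, demote→Q1. Q0=[P3,P1] Q1=[P2] Q2=[]
t=5-8: P3@Q0 runs 3, rem=9, I/O yield, promote→Q0. Q0=[P1,P3] Q1=[P2] Q2=[]
t=8-10: P1@Q0 runs 2, rem=4, I/O yield, promote→Q0. Q0=[P3,P1] Q1=[P2] Q2=[]
t=10-13: P3@Q0 runs 3, rem=6, I/O yield, promote→Q0. Q0=[P1,P3] Q1=[P2] Q2=[]
t=13-15: P1@Q0 runs 2, rem=2, I/O yield, promote→Q0. Q0=[P3,P1] Q1=[P2] Q2=[]
t=15-18: P3@Q0 runs 3, rem=3, I/O yield, promote→Q0. Q0=[P1,P3] Q1=[P2] Q2=[]
t=18-20: P1@Q0 runs 2, rem=0, completes. Q0=[P3] Q1=[P2] Q2=[]
t=20-23: P3@Q0 runs 3, rem=0, completes. Q0=[] Q1=[P2] Q2=[]
t=23-27: P2@Q1 runs 4, rem=3, quantum used, demote→Q2. Q0=[] Q1=[] Q2=[P2]
t=27-30: P2@Q2 runs 3, rem=0, completes. Q0=[] Q1=[] Q2=[]

Answer: 0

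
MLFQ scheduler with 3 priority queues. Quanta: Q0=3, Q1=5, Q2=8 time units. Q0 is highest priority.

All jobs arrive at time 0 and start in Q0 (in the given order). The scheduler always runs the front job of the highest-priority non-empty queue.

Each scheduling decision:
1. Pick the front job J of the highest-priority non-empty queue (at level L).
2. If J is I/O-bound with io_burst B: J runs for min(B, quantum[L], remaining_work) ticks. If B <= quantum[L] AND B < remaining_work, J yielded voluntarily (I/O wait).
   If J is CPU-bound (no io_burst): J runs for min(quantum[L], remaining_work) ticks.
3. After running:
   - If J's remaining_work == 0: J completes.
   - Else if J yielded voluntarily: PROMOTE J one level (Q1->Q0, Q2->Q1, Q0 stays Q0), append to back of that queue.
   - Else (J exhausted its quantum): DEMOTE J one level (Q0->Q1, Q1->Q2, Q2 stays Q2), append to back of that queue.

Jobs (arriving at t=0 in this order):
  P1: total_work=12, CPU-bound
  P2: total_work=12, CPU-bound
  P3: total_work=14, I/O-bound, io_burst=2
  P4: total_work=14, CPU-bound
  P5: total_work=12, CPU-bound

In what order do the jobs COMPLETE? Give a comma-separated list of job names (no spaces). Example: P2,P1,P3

t=0-3: P1@Q0 runs 3, rem=9, quantum used, demote→Q1. Q0=[P2,P3,P4,P5] Q1=[P1] Q2=[]
t=3-6: P2@Q0 runs 3, rem=9, quantum used, demote→Q1. Q0=[P3,P4,P5] Q1=[P1,P2] Q2=[]
t=6-8: P3@Q0 runs 2, rem=12, I/O yield, promote→Q0. Q0=[P4,P5,P3] Q1=[P1,P2] Q2=[]
t=8-11: P4@Q0 runs 3, rem=11, quantum used, demote→Q1. Q0=[P5,P3] Q1=[P1,P2,P4] Q2=[]
t=11-14: P5@Q0 runs 3, rem=9, quantum used, demote→Q1. Q0=[P3] Q1=[P1,P2,P4,P5] Q2=[]
t=14-16: P3@Q0 runs 2, rem=10, I/O yield, promote→Q0. Q0=[P3] Q1=[P1,P2,P4,P5] Q2=[]
t=16-18: P3@Q0 runs 2, rem=8, I/O yield, promote→Q0. Q0=[P3] Q1=[P1,P2,P4,P5] Q2=[]
t=18-20: P3@Q0 runs 2, rem=6, I/O yield, promote→Q0. Q0=[P3] Q1=[P1,P2,P4,P5] Q2=[]
t=20-22: P3@Q0 runs 2, rem=4, I/O yield, promote→Q0. Q0=[P3] Q1=[P1,P2,P4,P5] Q2=[]
t=22-24: P3@Q0 runs 2, rem=2, I/O yield, promote→Q0. Q0=[P3] Q1=[P1,P2,P4,P5] Q2=[]
t=24-26: P3@Q0 runs 2, rem=0, completes. Q0=[] Q1=[P1,P2,P4,P5] Q2=[]
t=26-31: P1@Q1 runs 5, rem=4, quantum used, demote→Q2. Q0=[] Q1=[P2,P4,P5] Q2=[P1]
t=31-36: P2@Q1 runs 5, rem=4, quantum used, demote→Q2. Q0=[] Q1=[P4,P5] Q2=[P1,P2]
t=36-41: P4@Q1 runs 5, rem=6, quantum used, demote→Q2. Q0=[] Q1=[P5] Q2=[P1,P2,P4]
t=41-46: P5@Q1 runs 5, rem=4, quantum used, demote→Q2. Q0=[] Q1=[] Q2=[P1,P2,P4,P5]
t=46-50: P1@Q2 runs 4, rem=0, completes. Q0=[] Q1=[] Q2=[P2,P4,P5]
t=50-54: P2@Q2 runs 4, rem=0, completes. Q0=[] Q1=[] Q2=[P4,P5]
t=54-60: P4@Q2 runs 6, rem=0, completes. Q0=[] Q1=[] Q2=[P5]
t=60-64: P5@Q2 runs 4, rem=0, completes. Q0=[] Q1=[] Q2=[]

Answer: P3,P1,P2,P4,P5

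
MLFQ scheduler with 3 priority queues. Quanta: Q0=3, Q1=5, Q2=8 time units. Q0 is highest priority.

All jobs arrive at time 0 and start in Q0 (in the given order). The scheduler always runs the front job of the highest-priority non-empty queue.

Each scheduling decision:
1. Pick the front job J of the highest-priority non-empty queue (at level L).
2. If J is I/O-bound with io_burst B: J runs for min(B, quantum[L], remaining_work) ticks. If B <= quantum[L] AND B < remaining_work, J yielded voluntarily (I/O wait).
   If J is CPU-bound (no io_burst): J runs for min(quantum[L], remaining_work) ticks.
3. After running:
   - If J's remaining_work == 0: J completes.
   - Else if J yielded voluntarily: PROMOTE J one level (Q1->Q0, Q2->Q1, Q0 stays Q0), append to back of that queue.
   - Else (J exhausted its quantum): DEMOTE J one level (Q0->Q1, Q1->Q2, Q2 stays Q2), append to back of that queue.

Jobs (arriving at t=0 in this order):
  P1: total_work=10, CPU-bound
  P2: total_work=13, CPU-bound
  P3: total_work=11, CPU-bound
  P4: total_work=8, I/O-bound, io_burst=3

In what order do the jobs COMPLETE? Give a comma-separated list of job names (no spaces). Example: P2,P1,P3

Answer: P4,P1,P2,P3

Derivation:
t=0-3: P1@Q0 runs 3, rem=7, quantum used, demote→Q1. Q0=[P2,P3,P4] Q1=[P1] Q2=[]
t=3-6: P2@Q0 runs 3, rem=10, quantum used, demote→Q1. Q0=[P3,P4] Q1=[P1,P2] Q2=[]
t=6-9: P3@Q0 runs 3, rem=8, quantum used, demote→Q1. Q0=[P4] Q1=[P1,P2,P3] Q2=[]
t=9-12: P4@Q0 runs 3, rem=5, I/O yield, promote→Q0. Q0=[P4] Q1=[P1,P2,P3] Q2=[]
t=12-15: P4@Q0 runs 3, rem=2, I/O yield, promote→Q0. Q0=[P4] Q1=[P1,P2,P3] Q2=[]
t=15-17: P4@Q0 runs 2, rem=0, completes. Q0=[] Q1=[P1,P2,P3] Q2=[]
t=17-22: P1@Q1 runs 5, rem=2, quantum used, demote→Q2. Q0=[] Q1=[P2,P3] Q2=[P1]
t=22-27: P2@Q1 runs 5, rem=5, quantum used, demote→Q2. Q0=[] Q1=[P3] Q2=[P1,P2]
t=27-32: P3@Q1 runs 5, rem=3, quantum used, demote→Q2. Q0=[] Q1=[] Q2=[P1,P2,P3]
t=32-34: P1@Q2 runs 2, rem=0, completes. Q0=[] Q1=[] Q2=[P2,P3]
t=34-39: P2@Q2 runs 5, rem=0, completes. Q0=[] Q1=[] Q2=[P3]
t=39-42: P3@Q2 runs 3, rem=0, completes. Q0=[] Q1=[] Q2=[]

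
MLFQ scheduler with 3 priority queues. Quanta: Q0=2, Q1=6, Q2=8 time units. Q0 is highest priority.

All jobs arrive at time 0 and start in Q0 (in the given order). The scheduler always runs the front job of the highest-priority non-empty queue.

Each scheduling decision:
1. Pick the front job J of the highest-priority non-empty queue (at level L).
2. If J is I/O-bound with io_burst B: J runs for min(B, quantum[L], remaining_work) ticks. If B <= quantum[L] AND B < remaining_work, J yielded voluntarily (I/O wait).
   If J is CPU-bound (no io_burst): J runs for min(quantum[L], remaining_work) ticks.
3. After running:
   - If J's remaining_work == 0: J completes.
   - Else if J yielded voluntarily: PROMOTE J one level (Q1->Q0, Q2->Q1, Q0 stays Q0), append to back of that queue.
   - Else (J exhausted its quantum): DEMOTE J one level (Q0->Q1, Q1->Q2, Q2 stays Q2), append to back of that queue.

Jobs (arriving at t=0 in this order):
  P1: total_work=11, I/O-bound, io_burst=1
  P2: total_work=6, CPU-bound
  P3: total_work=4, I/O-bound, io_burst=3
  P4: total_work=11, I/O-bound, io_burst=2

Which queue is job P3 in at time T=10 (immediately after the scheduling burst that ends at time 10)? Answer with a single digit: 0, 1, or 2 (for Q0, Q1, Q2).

t=0-1: P1@Q0 runs 1, rem=10, I/O yield, promote→Q0. Q0=[P2,P3,P4,P1] Q1=[] Q2=[]
t=1-3: P2@Q0 runs 2, rem=4, quantum used, demote→Q1. Q0=[P3,P4,P1] Q1=[P2] Q2=[]
t=3-5: P3@Q0 runs 2, rem=2, quantum used, demote→Q1. Q0=[P4,P1] Q1=[P2,P3] Q2=[]
t=5-7: P4@Q0 runs 2, rem=9, I/O yield, promote→Q0. Q0=[P1,P4] Q1=[P2,P3] Q2=[]
t=7-8: P1@Q0 runs 1, rem=9, I/O yield, promote→Q0. Q0=[P4,P1] Q1=[P2,P3] Q2=[]
t=8-10: P4@Q0 runs 2, rem=7, I/O yield, promote→Q0. Q0=[P1,P4] Q1=[P2,P3] Q2=[]
t=10-11: P1@Q0 runs 1, rem=8, I/O yield, promote→Q0. Q0=[P4,P1] Q1=[P2,P3] Q2=[]
t=11-13: P4@Q0 runs 2, rem=5, I/O yield, promote→Q0. Q0=[P1,P4] Q1=[P2,P3] Q2=[]
t=13-14: P1@Q0 runs 1, rem=7, I/O yield, promote→Q0. Q0=[P4,P1] Q1=[P2,P3] Q2=[]
t=14-16: P4@Q0 runs 2, rem=3, I/O yield, promote→Q0. Q0=[P1,P4] Q1=[P2,P3] Q2=[]
t=16-17: P1@Q0 runs 1, rem=6, I/O yield, promote→Q0. Q0=[P4,P1] Q1=[P2,P3] Q2=[]
t=17-19: P4@Q0 runs 2, rem=1, I/O yield, promote→Q0. Q0=[P1,P4] Q1=[P2,P3] Q2=[]
t=19-20: P1@Q0 runs 1, rem=5, I/O yield, promote→Q0. Q0=[P4,P1] Q1=[P2,P3] Q2=[]
t=20-21: P4@Q0 runs 1, rem=0, completes. Q0=[P1] Q1=[P2,P3] Q2=[]
t=21-22: P1@Q0 runs 1, rem=4, I/O yield, promote→Q0. Q0=[P1] Q1=[P2,P3] Q2=[]
t=22-23: P1@Q0 runs 1, rem=3, I/O yield, promote→Q0. Q0=[P1] Q1=[P2,P3] Q2=[]
t=23-24: P1@Q0 runs 1, rem=2, I/O yield, promote→Q0. Q0=[P1] Q1=[P2,P3] Q2=[]
t=24-25: P1@Q0 runs 1, rem=1, I/O yield, promote→Q0. Q0=[P1] Q1=[P2,P3] Q2=[]
t=25-26: P1@Q0 runs 1, rem=0, completes. Q0=[] Q1=[P2,P3] Q2=[]
t=26-30: P2@Q1 runs 4, rem=0, completes. Q0=[] Q1=[P3] Q2=[]
t=30-32: P3@Q1 runs 2, rem=0, completes. Q0=[] Q1=[] Q2=[]

Answer: 1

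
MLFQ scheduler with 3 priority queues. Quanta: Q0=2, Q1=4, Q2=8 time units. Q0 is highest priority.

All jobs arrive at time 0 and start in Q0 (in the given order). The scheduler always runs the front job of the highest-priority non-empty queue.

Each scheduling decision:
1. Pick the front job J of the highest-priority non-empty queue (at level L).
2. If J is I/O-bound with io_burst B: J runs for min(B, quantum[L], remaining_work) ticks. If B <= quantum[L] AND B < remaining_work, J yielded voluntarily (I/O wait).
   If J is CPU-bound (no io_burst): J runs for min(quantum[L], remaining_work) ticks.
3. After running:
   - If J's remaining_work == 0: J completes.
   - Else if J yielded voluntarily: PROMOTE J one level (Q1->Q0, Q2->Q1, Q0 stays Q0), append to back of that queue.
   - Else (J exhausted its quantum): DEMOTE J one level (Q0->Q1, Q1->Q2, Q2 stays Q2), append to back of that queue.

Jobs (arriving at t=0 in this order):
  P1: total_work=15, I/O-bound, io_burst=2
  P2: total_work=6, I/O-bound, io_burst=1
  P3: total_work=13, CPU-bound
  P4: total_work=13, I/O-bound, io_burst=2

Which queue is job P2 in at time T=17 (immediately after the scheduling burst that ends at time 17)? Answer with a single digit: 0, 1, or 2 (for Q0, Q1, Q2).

Answer: 0

Derivation:
t=0-2: P1@Q0 runs 2, rem=13, I/O yield, promote→Q0. Q0=[P2,P3,P4,P1] Q1=[] Q2=[]
t=2-3: P2@Q0 runs 1, rem=5, I/O yield, promote→Q0. Q0=[P3,P4,P1,P2] Q1=[] Q2=[]
t=3-5: P3@Q0 runs 2, rem=11, quantum used, demote→Q1. Q0=[P4,P1,P2] Q1=[P3] Q2=[]
t=5-7: P4@Q0 runs 2, rem=11, I/O yield, promote→Q0. Q0=[P1,P2,P4] Q1=[P3] Q2=[]
t=7-9: P1@Q0 runs 2, rem=11, I/O yield, promote→Q0. Q0=[P2,P4,P1] Q1=[P3] Q2=[]
t=9-10: P2@Q0 runs 1, rem=4, I/O yield, promote→Q0. Q0=[P4,P1,P2] Q1=[P3] Q2=[]
t=10-12: P4@Q0 runs 2, rem=9, I/O yield, promote→Q0. Q0=[P1,P2,P4] Q1=[P3] Q2=[]
t=12-14: P1@Q0 runs 2, rem=9, I/O yield, promote→Q0. Q0=[P2,P4,P1] Q1=[P3] Q2=[]
t=14-15: P2@Q0 runs 1, rem=3, I/O yield, promote→Q0. Q0=[P4,P1,P2] Q1=[P3] Q2=[]
t=15-17: P4@Q0 runs 2, rem=7, I/O yield, promote→Q0. Q0=[P1,P2,P4] Q1=[P3] Q2=[]
t=17-19: P1@Q0 runs 2, rem=7, I/O yield, promote→Q0. Q0=[P2,P4,P1] Q1=[P3] Q2=[]
t=19-20: P2@Q0 runs 1, rem=2, I/O yield, promote→Q0. Q0=[P4,P1,P2] Q1=[P3] Q2=[]
t=20-22: P4@Q0 runs 2, rem=5, I/O yield, promote→Q0. Q0=[P1,P2,P4] Q1=[P3] Q2=[]
t=22-24: P1@Q0 runs 2, rem=5, I/O yield, promote→Q0. Q0=[P2,P4,P1] Q1=[P3] Q2=[]
t=24-25: P2@Q0 runs 1, rem=1, I/O yield, promote→Q0. Q0=[P4,P1,P2] Q1=[P3] Q2=[]
t=25-27: P4@Q0 runs 2, rem=3, I/O yield, promote→Q0. Q0=[P1,P2,P4] Q1=[P3] Q2=[]
t=27-29: P1@Q0 runs 2, rem=3, I/O yield, promote→Q0. Q0=[P2,P4,P1] Q1=[P3] Q2=[]
t=29-30: P2@Q0 runs 1, rem=0, completes. Q0=[P4,P1] Q1=[P3] Q2=[]
t=30-32: P4@Q0 runs 2, rem=1, I/O yield, promote→Q0. Q0=[P1,P4] Q1=[P3] Q2=[]
t=32-34: P1@Q0 runs 2, rem=1, I/O yield, promote→Q0. Q0=[P4,P1] Q1=[P3] Q2=[]
t=34-35: P4@Q0 runs 1, rem=0, completes. Q0=[P1] Q1=[P3] Q2=[]
t=35-36: P1@Q0 runs 1, rem=0, completes. Q0=[] Q1=[P3] Q2=[]
t=36-40: P3@Q1 runs 4, rem=7, quantum used, demote→Q2. Q0=[] Q1=[] Q2=[P3]
t=40-47: P3@Q2 runs 7, rem=0, completes. Q0=[] Q1=[] Q2=[]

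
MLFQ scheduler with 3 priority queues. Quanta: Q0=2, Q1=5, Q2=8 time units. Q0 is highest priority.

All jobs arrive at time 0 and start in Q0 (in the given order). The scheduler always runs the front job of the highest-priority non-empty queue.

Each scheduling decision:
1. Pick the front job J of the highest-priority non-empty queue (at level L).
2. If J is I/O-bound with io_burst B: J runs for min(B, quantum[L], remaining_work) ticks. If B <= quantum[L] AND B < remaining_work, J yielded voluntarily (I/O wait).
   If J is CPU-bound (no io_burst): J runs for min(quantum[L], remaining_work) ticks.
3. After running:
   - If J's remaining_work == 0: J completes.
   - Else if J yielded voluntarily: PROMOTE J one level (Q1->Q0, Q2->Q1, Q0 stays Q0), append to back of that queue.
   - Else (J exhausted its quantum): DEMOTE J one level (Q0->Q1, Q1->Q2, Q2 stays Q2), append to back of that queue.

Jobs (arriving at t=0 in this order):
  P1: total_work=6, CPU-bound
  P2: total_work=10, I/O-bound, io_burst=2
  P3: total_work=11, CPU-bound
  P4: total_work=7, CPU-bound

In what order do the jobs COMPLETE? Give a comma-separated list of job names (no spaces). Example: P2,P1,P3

t=0-2: P1@Q0 runs 2, rem=4, quantum used, demote→Q1. Q0=[P2,P3,P4] Q1=[P1] Q2=[]
t=2-4: P2@Q0 runs 2, rem=8, I/O yield, promote→Q0. Q0=[P3,P4,P2] Q1=[P1] Q2=[]
t=4-6: P3@Q0 runs 2, rem=9, quantum used, demote→Q1. Q0=[P4,P2] Q1=[P1,P3] Q2=[]
t=6-8: P4@Q0 runs 2, rem=5, quantum used, demote→Q1. Q0=[P2] Q1=[P1,P3,P4] Q2=[]
t=8-10: P2@Q0 runs 2, rem=6, I/O yield, promote→Q0. Q0=[P2] Q1=[P1,P3,P4] Q2=[]
t=10-12: P2@Q0 runs 2, rem=4, I/O yield, promote→Q0. Q0=[P2] Q1=[P1,P3,P4] Q2=[]
t=12-14: P2@Q0 runs 2, rem=2, I/O yield, promote→Q0. Q0=[P2] Q1=[P1,P3,P4] Q2=[]
t=14-16: P2@Q0 runs 2, rem=0, completes. Q0=[] Q1=[P1,P3,P4] Q2=[]
t=16-20: P1@Q1 runs 4, rem=0, completes. Q0=[] Q1=[P3,P4] Q2=[]
t=20-25: P3@Q1 runs 5, rem=4, quantum used, demote→Q2. Q0=[] Q1=[P4] Q2=[P3]
t=25-30: P4@Q1 runs 5, rem=0, completes. Q0=[] Q1=[] Q2=[P3]
t=30-34: P3@Q2 runs 4, rem=0, completes. Q0=[] Q1=[] Q2=[]

Answer: P2,P1,P4,P3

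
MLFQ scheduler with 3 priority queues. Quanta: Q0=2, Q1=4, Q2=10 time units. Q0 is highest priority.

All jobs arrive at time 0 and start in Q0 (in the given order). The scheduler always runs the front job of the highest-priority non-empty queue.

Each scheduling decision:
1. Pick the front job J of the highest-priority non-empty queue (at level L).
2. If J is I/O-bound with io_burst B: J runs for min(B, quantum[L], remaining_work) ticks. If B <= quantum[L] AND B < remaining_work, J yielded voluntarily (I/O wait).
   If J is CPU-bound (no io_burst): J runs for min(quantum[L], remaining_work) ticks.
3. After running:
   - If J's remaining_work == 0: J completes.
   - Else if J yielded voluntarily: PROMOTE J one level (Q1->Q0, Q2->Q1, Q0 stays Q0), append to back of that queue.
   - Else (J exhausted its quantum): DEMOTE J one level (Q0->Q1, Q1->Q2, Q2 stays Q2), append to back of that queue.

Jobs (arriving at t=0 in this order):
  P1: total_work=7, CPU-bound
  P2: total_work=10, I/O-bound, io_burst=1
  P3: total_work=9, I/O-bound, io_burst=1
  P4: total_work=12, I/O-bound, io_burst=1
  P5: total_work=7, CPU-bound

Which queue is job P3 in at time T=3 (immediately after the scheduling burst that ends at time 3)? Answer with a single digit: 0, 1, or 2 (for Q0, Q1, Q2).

Answer: 0

Derivation:
t=0-2: P1@Q0 runs 2, rem=5, quantum used, demote→Q1. Q0=[P2,P3,P4,P5] Q1=[P1] Q2=[]
t=2-3: P2@Q0 runs 1, rem=9, I/O yield, promote→Q0. Q0=[P3,P4,P5,P2] Q1=[P1] Q2=[]
t=3-4: P3@Q0 runs 1, rem=8, I/O yield, promote→Q0. Q0=[P4,P5,P2,P3] Q1=[P1] Q2=[]
t=4-5: P4@Q0 runs 1, rem=11, I/O yield, promote→Q0. Q0=[P5,P2,P3,P4] Q1=[P1] Q2=[]
t=5-7: P5@Q0 runs 2, rem=5, quantum used, demote→Q1. Q0=[P2,P3,P4] Q1=[P1,P5] Q2=[]
t=7-8: P2@Q0 runs 1, rem=8, I/O yield, promote→Q0. Q0=[P3,P4,P2] Q1=[P1,P5] Q2=[]
t=8-9: P3@Q0 runs 1, rem=7, I/O yield, promote→Q0. Q0=[P4,P2,P3] Q1=[P1,P5] Q2=[]
t=9-10: P4@Q0 runs 1, rem=10, I/O yield, promote→Q0. Q0=[P2,P3,P4] Q1=[P1,P5] Q2=[]
t=10-11: P2@Q0 runs 1, rem=7, I/O yield, promote→Q0. Q0=[P3,P4,P2] Q1=[P1,P5] Q2=[]
t=11-12: P3@Q0 runs 1, rem=6, I/O yield, promote→Q0. Q0=[P4,P2,P3] Q1=[P1,P5] Q2=[]
t=12-13: P4@Q0 runs 1, rem=9, I/O yield, promote→Q0. Q0=[P2,P3,P4] Q1=[P1,P5] Q2=[]
t=13-14: P2@Q0 runs 1, rem=6, I/O yield, promote→Q0. Q0=[P3,P4,P2] Q1=[P1,P5] Q2=[]
t=14-15: P3@Q0 runs 1, rem=5, I/O yield, promote→Q0. Q0=[P4,P2,P3] Q1=[P1,P5] Q2=[]
t=15-16: P4@Q0 runs 1, rem=8, I/O yield, promote→Q0. Q0=[P2,P3,P4] Q1=[P1,P5] Q2=[]
t=16-17: P2@Q0 runs 1, rem=5, I/O yield, promote→Q0. Q0=[P3,P4,P2] Q1=[P1,P5] Q2=[]
t=17-18: P3@Q0 runs 1, rem=4, I/O yield, promote→Q0. Q0=[P4,P2,P3] Q1=[P1,P5] Q2=[]
t=18-19: P4@Q0 runs 1, rem=7, I/O yield, promote→Q0. Q0=[P2,P3,P4] Q1=[P1,P5] Q2=[]
t=19-20: P2@Q0 runs 1, rem=4, I/O yield, promote→Q0. Q0=[P3,P4,P2] Q1=[P1,P5] Q2=[]
t=20-21: P3@Q0 runs 1, rem=3, I/O yield, promote→Q0. Q0=[P4,P2,P3] Q1=[P1,P5] Q2=[]
t=21-22: P4@Q0 runs 1, rem=6, I/O yield, promote→Q0. Q0=[P2,P3,P4] Q1=[P1,P5] Q2=[]
t=22-23: P2@Q0 runs 1, rem=3, I/O yield, promote→Q0. Q0=[P3,P4,P2] Q1=[P1,P5] Q2=[]
t=23-24: P3@Q0 runs 1, rem=2, I/O yield, promote→Q0. Q0=[P4,P2,P3] Q1=[P1,P5] Q2=[]
t=24-25: P4@Q0 runs 1, rem=5, I/O yield, promote→Q0. Q0=[P2,P3,P4] Q1=[P1,P5] Q2=[]
t=25-26: P2@Q0 runs 1, rem=2, I/O yield, promote→Q0. Q0=[P3,P4,P2] Q1=[P1,P5] Q2=[]
t=26-27: P3@Q0 runs 1, rem=1, I/O yield, promote→Q0. Q0=[P4,P2,P3] Q1=[P1,P5] Q2=[]
t=27-28: P4@Q0 runs 1, rem=4, I/O yield, promote→Q0. Q0=[P2,P3,P4] Q1=[P1,P5] Q2=[]
t=28-29: P2@Q0 runs 1, rem=1, I/O yield, promote→Q0. Q0=[P3,P4,P2] Q1=[P1,P5] Q2=[]
t=29-30: P3@Q0 runs 1, rem=0, completes. Q0=[P4,P2] Q1=[P1,P5] Q2=[]
t=30-31: P4@Q0 runs 1, rem=3, I/O yield, promote→Q0. Q0=[P2,P4] Q1=[P1,P5] Q2=[]
t=31-32: P2@Q0 runs 1, rem=0, completes. Q0=[P4] Q1=[P1,P5] Q2=[]
t=32-33: P4@Q0 runs 1, rem=2, I/O yield, promote→Q0. Q0=[P4] Q1=[P1,P5] Q2=[]
t=33-34: P4@Q0 runs 1, rem=1, I/O yield, promote→Q0. Q0=[P4] Q1=[P1,P5] Q2=[]
t=34-35: P4@Q0 runs 1, rem=0, completes. Q0=[] Q1=[P1,P5] Q2=[]
t=35-39: P1@Q1 runs 4, rem=1, quantum used, demote→Q2. Q0=[] Q1=[P5] Q2=[P1]
t=39-43: P5@Q1 runs 4, rem=1, quantum used, demote→Q2. Q0=[] Q1=[] Q2=[P1,P5]
t=43-44: P1@Q2 runs 1, rem=0, completes. Q0=[] Q1=[] Q2=[P5]
t=44-45: P5@Q2 runs 1, rem=0, completes. Q0=[] Q1=[] Q2=[]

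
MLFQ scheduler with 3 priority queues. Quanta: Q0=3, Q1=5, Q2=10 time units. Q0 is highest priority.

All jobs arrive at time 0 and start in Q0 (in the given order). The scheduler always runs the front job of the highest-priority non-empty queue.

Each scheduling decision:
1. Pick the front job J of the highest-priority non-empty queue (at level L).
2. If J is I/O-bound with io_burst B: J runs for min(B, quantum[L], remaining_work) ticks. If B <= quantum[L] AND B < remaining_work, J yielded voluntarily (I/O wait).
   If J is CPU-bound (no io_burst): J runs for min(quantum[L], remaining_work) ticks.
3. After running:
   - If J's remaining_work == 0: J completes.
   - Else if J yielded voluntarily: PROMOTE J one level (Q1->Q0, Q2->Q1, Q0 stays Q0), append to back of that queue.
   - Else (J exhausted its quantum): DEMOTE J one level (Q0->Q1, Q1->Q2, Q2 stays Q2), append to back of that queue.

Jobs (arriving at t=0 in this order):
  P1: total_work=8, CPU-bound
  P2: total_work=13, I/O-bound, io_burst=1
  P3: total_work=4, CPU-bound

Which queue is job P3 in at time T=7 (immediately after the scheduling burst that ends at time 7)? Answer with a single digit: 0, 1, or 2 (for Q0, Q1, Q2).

Answer: 1

Derivation:
t=0-3: P1@Q0 runs 3, rem=5, quantum used, demote→Q1. Q0=[P2,P3] Q1=[P1] Q2=[]
t=3-4: P2@Q0 runs 1, rem=12, I/O yield, promote→Q0. Q0=[P3,P2] Q1=[P1] Q2=[]
t=4-7: P3@Q0 runs 3, rem=1, quantum used, demote→Q1. Q0=[P2] Q1=[P1,P3] Q2=[]
t=7-8: P2@Q0 runs 1, rem=11, I/O yield, promote→Q0. Q0=[P2] Q1=[P1,P3] Q2=[]
t=8-9: P2@Q0 runs 1, rem=10, I/O yield, promote→Q0. Q0=[P2] Q1=[P1,P3] Q2=[]
t=9-10: P2@Q0 runs 1, rem=9, I/O yield, promote→Q0. Q0=[P2] Q1=[P1,P3] Q2=[]
t=10-11: P2@Q0 runs 1, rem=8, I/O yield, promote→Q0. Q0=[P2] Q1=[P1,P3] Q2=[]
t=11-12: P2@Q0 runs 1, rem=7, I/O yield, promote→Q0. Q0=[P2] Q1=[P1,P3] Q2=[]
t=12-13: P2@Q0 runs 1, rem=6, I/O yield, promote→Q0. Q0=[P2] Q1=[P1,P3] Q2=[]
t=13-14: P2@Q0 runs 1, rem=5, I/O yield, promote→Q0. Q0=[P2] Q1=[P1,P3] Q2=[]
t=14-15: P2@Q0 runs 1, rem=4, I/O yield, promote→Q0. Q0=[P2] Q1=[P1,P3] Q2=[]
t=15-16: P2@Q0 runs 1, rem=3, I/O yield, promote→Q0. Q0=[P2] Q1=[P1,P3] Q2=[]
t=16-17: P2@Q0 runs 1, rem=2, I/O yield, promote→Q0. Q0=[P2] Q1=[P1,P3] Q2=[]
t=17-18: P2@Q0 runs 1, rem=1, I/O yield, promote→Q0. Q0=[P2] Q1=[P1,P3] Q2=[]
t=18-19: P2@Q0 runs 1, rem=0, completes. Q0=[] Q1=[P1,P3] Q2=[]
t=19-24: P1@Q1 runs 5, rem=0, completes. Q0=[] Q1=[P3] Q2=[]
t=24-25: P3@Q1 runs 1, rem=0, completes. Q0=[] Q1=[] Q2=[]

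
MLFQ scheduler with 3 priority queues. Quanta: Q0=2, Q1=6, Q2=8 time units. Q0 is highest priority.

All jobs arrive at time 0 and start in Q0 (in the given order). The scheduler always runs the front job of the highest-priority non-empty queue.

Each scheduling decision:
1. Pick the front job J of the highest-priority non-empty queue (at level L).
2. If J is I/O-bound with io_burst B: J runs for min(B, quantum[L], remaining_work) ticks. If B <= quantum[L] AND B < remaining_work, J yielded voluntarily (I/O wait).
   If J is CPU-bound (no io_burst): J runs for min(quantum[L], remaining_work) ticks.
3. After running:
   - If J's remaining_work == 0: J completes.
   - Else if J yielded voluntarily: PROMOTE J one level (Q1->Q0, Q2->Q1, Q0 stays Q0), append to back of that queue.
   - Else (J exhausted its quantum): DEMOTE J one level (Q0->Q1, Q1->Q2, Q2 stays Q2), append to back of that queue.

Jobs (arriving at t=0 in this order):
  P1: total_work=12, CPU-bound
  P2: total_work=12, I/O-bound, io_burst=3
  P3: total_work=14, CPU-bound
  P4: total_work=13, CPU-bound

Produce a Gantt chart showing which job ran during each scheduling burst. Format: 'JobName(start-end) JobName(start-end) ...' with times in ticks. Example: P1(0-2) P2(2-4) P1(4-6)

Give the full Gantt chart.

t=0-2: P1@Q0 runs 2, rem=10, quantum used, demote→Q1. Q0=[P2,P3,P4] Q1=[P1] Q2=[]
t=2-4: P2@Q0 runs 2, rem=10, quantum used, demote→Q1. Q0=[P3,P4] Q1=[P1,P2] Q2=[]
t=4-6: P3@Q0 runs 2, rem=12, quantum used, demote→Q1. Q0=[P4] Q1=[P1,P2,P3] Q2=[]
t=6-8: P4@Q0 runs 2, rem=11, quantum used, demote→Q1. Q0=[] Q1=[P1,P2,P3,P4] Q2=[]
t=8-14: P1@Q1 runs 6, rem=4, quantum used, demote→Q2. Q0=[] Q1=[P2,P3,P4] Q2=[P1]
t=14-17: P2@Q1 runs 3, rem=7, I/O yield, promote→Q0. Q0=[P2] Q1=[P3,P4] Q2=[P1]
t=17-19: P2@Q0 runs 2, rem=5, quantum used, demote→Q1. Q0=[] Q1=[P3,P4,P2] Q2=[P1]
t=19-25: P3@Q1 runs 6, rem=6, quantum used, demote→Q2. Q0=[] Q1=[P4,P2] Q2=[P1,P3]
t=25-31: P4@Q1 runs 6, rem=5, quantum used, demote→Q2. Q0=[] Q1=[P2] Q2=[P1,P3,P4]
t=31-34: P2@Q1 runs 3, rem=2, I/O yield, promote→Q0. Q0=[P2] Q1=[] Q2=[P1,P3,P4]
t=34-36: P2@Q0 runs 2, rem=0, completes. Q0=[] Q1=[] Q2=[P1,P3,P4]
t=36-40: P1@Q2 runs 4, rem=0, completes. Q0=[] Q1=[] Q2=[P3,P4]
t=40-46: P3@Q2 runs 6, rem=0, completes. Q0=[] Q1=[] Q2=[P4]
t=46-51: P4@Q2 runs 5, rem=0, completes. Q0=[] Q1=[] Q2=[]

Answer: P1(0-2) P2(2-4) P3(4-6) P4(6-8) P1(8-14) P2(14-17) P2(17-19) P3(19-25) P4(25-31) P2(31-34) P2(34-36) P1(36-40) P3(40-46) P4(46-51)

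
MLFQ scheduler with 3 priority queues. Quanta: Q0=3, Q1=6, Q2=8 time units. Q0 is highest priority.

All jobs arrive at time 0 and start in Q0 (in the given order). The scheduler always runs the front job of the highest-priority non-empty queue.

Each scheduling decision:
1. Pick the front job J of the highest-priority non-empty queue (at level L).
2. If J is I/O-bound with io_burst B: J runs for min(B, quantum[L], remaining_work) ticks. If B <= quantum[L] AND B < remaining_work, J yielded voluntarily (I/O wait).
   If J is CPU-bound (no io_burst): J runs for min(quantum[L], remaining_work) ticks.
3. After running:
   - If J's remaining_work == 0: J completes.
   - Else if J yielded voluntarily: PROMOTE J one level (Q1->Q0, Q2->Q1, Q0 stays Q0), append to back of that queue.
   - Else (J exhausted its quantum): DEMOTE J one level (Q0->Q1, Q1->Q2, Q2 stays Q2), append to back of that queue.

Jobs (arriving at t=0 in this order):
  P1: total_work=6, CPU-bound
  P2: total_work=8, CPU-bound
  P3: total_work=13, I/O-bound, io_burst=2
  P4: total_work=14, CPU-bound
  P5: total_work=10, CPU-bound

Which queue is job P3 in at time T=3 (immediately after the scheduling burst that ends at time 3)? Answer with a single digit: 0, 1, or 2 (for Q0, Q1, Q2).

Answer: 0

Derivation:
t=0-3: P1@Q0 runs 3, rem=3, quantum used, demote→Q1. Q0=[P2,P3,P4,P5] Q1=[P1] Q2=[]
t=3-6: P2@Q0 runs 3, rem=5, quantum used, demote→Q1. Q0=[P3,P4,P5] Q1=[P1,P2] Q2=[]
t=6-8: P3@Q0 runs 2, rem=11, I/O yield, promote→Q0. Q0=[P4,P5,P3] Q1=[P1,P2] Q2=[]
t=8-11: P4@Q0 runs 3, rem=11, quantum used, demote→Q1. Q0=[P5,P3] Q1=[P1,P2,P4] Q2=[]
t=11-14: P5@Q0 runs 3, rem=7, quantum used, demote→Q1. Q0=[P3] Q1=[P1,P2,P4,P5] Q2=[]
t=14-16: P3@Q0 runs 2, rem=9, I/O yield, promote→Q0. Q0=[P3] Q1=[P1,P2,P4,P5] Q2=[]
t=16-18: P3@Q0 runs 2, rem=7, I/O yield, promote→Q0. Q0=[P3] Q1=[P1,P2,P4,P5] Q2=[]
t=18-20: P3@Q0 runs 2, rem=5, I/O yield, promote→Q0. Q0=[P3] Q1=[P1,P2,P4,P5] Q2=[]
t=20-22: P3@Q0 runs 2, rem=3, I/O yield, promote→Q0. Q0=[P3] Q1=[P1,P2,P4,P5] Q2=[]
t=22-24: P3@Q0 runs 2, rem=1, I/O yield, promote→Q0. Q0=[P3] Q1=[P1,P2,P4,P5] Q2=[]
t=24-25: P3@Q0 runs 1, rem=0, completes. Q0=[] Q1=[P1,P2,P4,P5] Q2=[]
t=25-28: P1@Q1 runs 3, rem=0, completes. Q0=[] Q1=[P2,P4,P5] Q2=[]
t=28-33: P2@Q1 runs 5, rem=0, completes. Q0=[] Q1=[P4,P5] Q2=[]
t=33-39: P4@Q1 runs 6, rem=5, quantum used, demote→Q2. Q0=[] Q1=[P5] Q2=[P4]
t=39-45: P5@Q1 runs 6, rem=1, quantum used, demote→Q2. Q0=[] Q1=[] Q2=[P4,P5]
t=45-50: P4@Q2 runs 5, rem=0, completes. Q0=[] Q1=[] Q2=[P5]
t=50-51: P5@Q2 runs 1, rem=0, completes. Q0=[] Q1=[] Q2=[]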